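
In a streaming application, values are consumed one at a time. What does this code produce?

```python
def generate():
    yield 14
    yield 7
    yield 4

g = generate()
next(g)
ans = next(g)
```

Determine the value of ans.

Step 1: generate() creates a generator.
Step 2: next(g) yields 14 (consumed and discarded).
Step 3: next(g) yields 7, assigned to ans.
Therefore ans = 7.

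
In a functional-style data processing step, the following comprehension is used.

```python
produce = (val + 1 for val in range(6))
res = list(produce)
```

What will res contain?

Step 1: For each val in range(6), compute val+1:
  val=0: 0+1 = 1
  val=1: 1+1 = 2
  val=2: 2+1 = 3
  val=3: 3+1 = 4
  val=4: 4+1 = 5
  val=5: 5+1 = 6
Therefore res = [1, 2, 3, 4, 5, 6].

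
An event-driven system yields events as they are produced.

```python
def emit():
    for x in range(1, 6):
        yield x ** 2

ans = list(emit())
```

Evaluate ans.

Step 1: For each x in range(1, 6), yield x**2:
  x=1: yield 1**2 = 1
  x=2: yield 2**2 = 4
  x=3: yield 3**2 = 9
  x=4: yield 4**2 = 16
  x=5: yield 5**2 = 25
Therefore ans = [1, 4, 9, 16, 25].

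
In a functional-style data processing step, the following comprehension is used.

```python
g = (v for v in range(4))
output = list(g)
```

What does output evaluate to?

Step 1: Generator expression iterates range(4): [0, 1, 2, 3].
Step 2: list() collects all values.
Therefore output = [0, 1, 2, 3].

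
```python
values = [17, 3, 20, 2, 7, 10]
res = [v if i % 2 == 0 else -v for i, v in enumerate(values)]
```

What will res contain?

Step 1: For each (i, v), keep v if i is even, negate if odd:
  i=0 (even): keep 17
  i=1 (odd): negate to -3
  i=2 (even): keep 20
  i=3 (odd): negate to -2
  i=4 (even): keep 7
  i=5 (odd): negate to -10
Therefore res = [17, -3, 20, -2, 7, -10].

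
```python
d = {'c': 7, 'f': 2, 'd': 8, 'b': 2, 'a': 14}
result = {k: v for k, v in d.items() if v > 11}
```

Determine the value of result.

Step 1: Filter items where value > 11:
  'c': 7 <= 11: removed
  'f': 2 <= 11: removed
  'd': 8 <= 11: removed
  'b': 2 <= 11: removed
  'a': 14 > 11: kept
Therefore result = {'a': 14}.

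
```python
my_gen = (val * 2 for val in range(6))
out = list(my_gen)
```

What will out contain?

Step 1: For each val in range(6), compute val*2:
  val=0: 0*2 = 0
  val=1: 1*2 = 2
  val=2: 2*2 = 4
  val=3: 3*2 = 6
  val=4: 4*2 = 8
  val=5: 5*2 = 10
Therefore out = [0, 2, 4, 6, 8, 10].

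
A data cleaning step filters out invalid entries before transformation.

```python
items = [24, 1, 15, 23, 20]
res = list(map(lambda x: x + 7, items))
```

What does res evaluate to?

Step 1: Apply lambda x: x + 7 to each element:
  24 -> 31
  1 -> 8
  15 -> 22
  23 -> 30
  20 -> 27
Therefore res = [31, 8, 22, 30, 27].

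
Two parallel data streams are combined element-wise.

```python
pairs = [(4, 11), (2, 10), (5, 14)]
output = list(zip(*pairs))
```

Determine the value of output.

Step 1: zip(*pairs) transposes: unzips [(4, 11), (2, 10), (5, 14)] into separate sequences.
Step 2: First elements: (4, 2, 5), second elements: (11, 10, 14).
Therefore output = [(4, 2, 5), (11, 10, 14)].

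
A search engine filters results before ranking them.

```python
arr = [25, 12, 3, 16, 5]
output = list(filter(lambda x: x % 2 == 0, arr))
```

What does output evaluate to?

Step 1: Filter elements divisible by 2:
  25 % 2 = 1: removed
  12 % 2 = 0: kept
  3 % 2 = 1: removed
  16 % 2 = 0: kept
  5 % 2 = 1: removed
Therefore output = [12, 16].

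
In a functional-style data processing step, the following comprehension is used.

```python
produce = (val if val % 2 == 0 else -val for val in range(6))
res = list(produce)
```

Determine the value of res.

Step 1: For each val in range(6), yield val if even, else -val:
  val=0: even, yield 0
  val=1: odd, yield -1
  val=2: even, yield 2
  val=3: odd, yield -3
  val=4: even, yield 4
  val=5: odd, yield -5
Therefore res = [0, -1, 2, -3, 4, -5].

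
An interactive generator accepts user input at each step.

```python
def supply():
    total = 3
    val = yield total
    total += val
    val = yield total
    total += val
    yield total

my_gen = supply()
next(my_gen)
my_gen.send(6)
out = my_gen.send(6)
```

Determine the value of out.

Step 1: next() -> yield total=3.
Step 2: send(6) -> val=6, total = 3+6 = 9, yield 9.
Step 3: send(6) -> val=6, total = 9+6 = 15, yield 15.
Therefore out = 15.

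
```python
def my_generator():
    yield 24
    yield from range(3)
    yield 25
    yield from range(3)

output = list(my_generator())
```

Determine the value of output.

Step 1: Trace yields in order:
  yield 24
  yield 0
  yield 1
  yield 2
  yield 25
  yield 0
  yield 1
  yield 2
Therefore output = [24, 0, 1, 2, 25, 0, 1, 2].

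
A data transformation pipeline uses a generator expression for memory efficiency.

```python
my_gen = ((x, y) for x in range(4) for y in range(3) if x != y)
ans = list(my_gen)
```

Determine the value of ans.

Step 1: Nested generator over range(4) x range(3) where x != y:
  (0, 0): excluded (x == y)
  (0, 1): included
  (0, 2): included
  (1, 0): included
  (1, 1): excluded (x == y)
  (1, 2): included
  (2, 0): included
  (2, 1): included
  (2, 2): excluded (x == y)
  (3, 0): included
  (3, 1): included
  (3, 2): included
Therefore ans = [(0, 1), (0, 2), (1, 0), (1, 2), (2, 0), (2, 1), (3, 0), (3, 1), (3, 2)].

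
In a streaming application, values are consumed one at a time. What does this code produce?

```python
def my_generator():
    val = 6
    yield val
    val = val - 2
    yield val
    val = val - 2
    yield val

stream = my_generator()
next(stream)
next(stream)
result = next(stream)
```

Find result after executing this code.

Step 1: Trace through generator execution:
  Yield 1: val starts at 6, yield 6
  Yield 2: val = 6 - 2 = 4, yield 4
  Yield 3: val = 4 - 2 = 2, yield 2
Step 2: First next() gets 6, second next() gets the second value, third next() yields 2.
Therefore result = 2.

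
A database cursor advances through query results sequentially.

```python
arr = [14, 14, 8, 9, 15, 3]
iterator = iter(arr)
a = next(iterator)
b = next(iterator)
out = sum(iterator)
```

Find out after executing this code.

Step 1: Create iterator over [14, 14, 8, 9, 15, 3].
Step 2: a = next() = 14, b = next() = 14.
Step 3: sum() of remaining [8, 9, 15, 3] = 35.
Therefore out = 35.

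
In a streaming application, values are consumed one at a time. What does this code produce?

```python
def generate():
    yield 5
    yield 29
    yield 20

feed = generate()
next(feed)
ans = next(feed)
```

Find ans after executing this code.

Step 1: generate() creates a generator.
Step 2: next(feed) yields 5 (consumed and discarded).
Step 3: next(feed) yields 29, assigned to ans.
Therefore ans = 29.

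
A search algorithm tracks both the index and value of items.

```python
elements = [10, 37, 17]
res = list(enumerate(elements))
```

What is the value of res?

Step 1: enumerate pairs each element with its index:
  (0, 10)
  (1, 37)
  (2, 17)
Therefore res = [(0, 10), (1, 37), (2, 17)].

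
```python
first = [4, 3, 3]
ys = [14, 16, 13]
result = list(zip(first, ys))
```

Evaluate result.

Step 1: zip pairs elements at same index:
  Index 0: (4, 14)
  Index 1: (3, 16)
  Index 2: (3, 13)
Therefore result = [(4, 14), (3, 16), (3, 13)].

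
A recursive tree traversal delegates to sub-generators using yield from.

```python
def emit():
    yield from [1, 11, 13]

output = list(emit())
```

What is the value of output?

Step 1: yield from delegates to the iterable, yielding each element.
Step 2: Collected values: [1, 11, 13].
Therefore output = [1, 11, 13].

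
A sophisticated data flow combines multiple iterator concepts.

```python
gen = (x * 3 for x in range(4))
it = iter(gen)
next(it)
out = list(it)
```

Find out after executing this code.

Step 1: Generator produces [0, 3, 6, 9].
Step 2: next(it) consumes first element (0).
Step 3: list(it) collects remaining: [3, 6, 9].
Therefore out = [3, 6, 9].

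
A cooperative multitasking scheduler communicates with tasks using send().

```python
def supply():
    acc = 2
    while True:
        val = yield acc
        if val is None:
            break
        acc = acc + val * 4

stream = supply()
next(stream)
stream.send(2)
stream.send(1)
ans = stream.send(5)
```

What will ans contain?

Step 1: next() -> yield acc=2.
Step 2: send(2) -> val=2, acc = 2 + 2*4 = 10, yield 10.
Step 3: send(1) -> val=1, acc = 10 + 1*4 = 14, yield 14.
Step 4: send(5) -> val=5, acc = 14 + 5*4 = 34, yield 34.
Therefore ans = 34.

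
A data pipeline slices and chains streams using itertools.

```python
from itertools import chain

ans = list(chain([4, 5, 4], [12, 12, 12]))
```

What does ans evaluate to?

Step 1: chain() concatenates iterables: [4, 5, 4] + [12, 12, 12].
Therefore ans = [4, 5, 4, 12, 12, 12].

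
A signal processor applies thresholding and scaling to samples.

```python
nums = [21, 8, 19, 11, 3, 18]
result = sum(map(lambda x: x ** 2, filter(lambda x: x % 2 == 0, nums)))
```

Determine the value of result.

Step 1: Filter even numbers from [21, 8, 19, 11, 3, 18]: [8, 18]
Step 2: Square each: [64, 324]
Step 3: Sum = 388.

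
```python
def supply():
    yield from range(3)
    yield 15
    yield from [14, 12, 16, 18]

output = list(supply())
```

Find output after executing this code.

Step 1: Trace yields in order:
  yield 0
  yield 1
  yield 2
  yield 15
  yield 14
  yield 12
  yield 16
  yield 18
Therefore output = [0, 1, 2, 15, 14, 12, 16, 18].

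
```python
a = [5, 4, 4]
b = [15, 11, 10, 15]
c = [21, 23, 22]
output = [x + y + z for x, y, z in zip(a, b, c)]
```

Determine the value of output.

Step 1: zip three lists (truncates to shortest, len=3):
  5 + 15 + 21 = 41
  4 + 11 + 23 = 38
  4 + 10 + 22 = 36
Therefore output = [41, 38, 36].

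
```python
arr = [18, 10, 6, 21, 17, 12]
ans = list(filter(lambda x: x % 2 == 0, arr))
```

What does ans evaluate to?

Step 1: Filter elements divisible by 2:
  18 % 2 = 0: kept
  10 % 2 = 0: kept
  6 % 2 = 0: kept
  21 % 2 = 1: removed
  17 % 2 = 1: removed
  12 % 2 = 0: kept
Therefore ans = [18, 10, 6, 12].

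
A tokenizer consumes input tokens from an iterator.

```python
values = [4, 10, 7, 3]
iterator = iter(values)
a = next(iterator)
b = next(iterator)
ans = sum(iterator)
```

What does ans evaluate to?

Step 1: Create iterator over [4, 10, 7, 3].
Step 2: a = next() = 4, b = next() = 10.
Step 3: sum() of remaining [7, 3] = 10.
Therefore ans = 10.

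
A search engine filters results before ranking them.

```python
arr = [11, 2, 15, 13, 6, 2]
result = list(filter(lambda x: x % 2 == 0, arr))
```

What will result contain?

Step 1: Filter elements divisible by 2:
  11 % 2 = 1: removed
  2 % 2 = 0: kept
  15 % 2 = 1: removed
  13 % 2 = 1: removed
  6 % 2 = 0: kept
  2 % 2 = 0: kept
Therefore result = [2, 6, 2].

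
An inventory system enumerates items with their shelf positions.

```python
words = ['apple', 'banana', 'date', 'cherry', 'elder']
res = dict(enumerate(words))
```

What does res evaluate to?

Step 1: enumerate pairs indices with words:
  0 -> 'apple'
  1 -> 'banana'
  2 -> 'date'
  3 -> 'cherry'
  4 -> 'elder'
Therefore res = {0: 'apple', 1: 'banana', 2: 'date', 3: 'cherry', 4: 'elder'}.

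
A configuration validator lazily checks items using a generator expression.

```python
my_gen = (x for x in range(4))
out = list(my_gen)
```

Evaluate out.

Step 1: Generator expression iterates range(4): [0, 1, 2, 3].
Step 2: list() collects all values.
Therefore out = [0, 1, 2, 3].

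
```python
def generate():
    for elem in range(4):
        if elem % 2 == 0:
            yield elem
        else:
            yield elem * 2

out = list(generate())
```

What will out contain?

Step 1: For each elem in range(4), yield elem if even, else elem*2:
  elem=0 (even): yield 0
  elem=1 (odd): yield 1*2 = 2
  elem=2 (even): yield 2
  elem=3 (odd): yield 3*2 = 6
Therefore out = [0, 2, 2, 6].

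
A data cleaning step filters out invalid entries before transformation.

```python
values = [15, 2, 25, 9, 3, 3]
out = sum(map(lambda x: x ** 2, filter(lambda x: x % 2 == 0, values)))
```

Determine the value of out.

Step 1: Filter even numbers from [15, 2, 25, 9, 3, 3]: [2]
Step 2: Square each: [4]
Step 3: Sum = 4.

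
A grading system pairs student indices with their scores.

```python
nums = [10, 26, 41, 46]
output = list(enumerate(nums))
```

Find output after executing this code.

Step 1: enumerate pairs each element with its index:
  (0, 10)
  (1, 26)
  (2, 41)
  (3, 46)
Therefore output = [(0, 10), (1, 26), (2, 41), (3, 46)].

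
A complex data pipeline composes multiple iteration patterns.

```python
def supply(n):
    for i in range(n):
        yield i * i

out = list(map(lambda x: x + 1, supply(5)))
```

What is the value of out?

Step 1: supply(5) yields squares: [0, 1, 4, 9, 16].
Step 2: map adds 1 to each: [1, 2, 5, 10, 17].
Therefore out = [1, 2, 5, 10, 17].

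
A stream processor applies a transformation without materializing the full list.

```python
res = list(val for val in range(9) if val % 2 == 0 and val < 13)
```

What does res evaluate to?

Step 1: Filter range(9) where val % 2 == 0 and val < 13:
  val=0: both conditions met, included
  val=1: excluded (1 % 2 != 0)
  val=2: both conditions met, included
  val=3: excluded (3 % 2 != 0)
  val=4: both conditions met, included
  val=5: excluded (5 % 2 != 0)
  val=6: both conditions met, included
  val=7: excluded (7 % 2 != 0)
  val=8: both conditions met, included
Therefore res = [0, 2, 4, 6, 8].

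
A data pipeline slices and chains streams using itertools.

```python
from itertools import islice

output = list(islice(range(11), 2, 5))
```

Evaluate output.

Step 1: islice(range(11), 2, 5) takes elements at indices [2, 5).
Step 2: Elements: [2, 3, 4].
Therefore output = [2, 3, 4].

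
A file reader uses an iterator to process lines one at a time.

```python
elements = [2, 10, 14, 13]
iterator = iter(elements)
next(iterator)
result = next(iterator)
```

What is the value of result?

Step 1: Create iterator over [2, 10, 14, 13].
Step 2: next() consumes 2.
Step 3: next() returns 10.
Therefore result = 10.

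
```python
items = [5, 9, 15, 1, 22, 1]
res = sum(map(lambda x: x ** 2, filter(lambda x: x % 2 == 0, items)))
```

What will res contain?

Step 1: Filter even numbers from [5, 9, 15, 1, 22, 1]: [22]
Step 2: Square each: [484]
Step 3: Sum = 484.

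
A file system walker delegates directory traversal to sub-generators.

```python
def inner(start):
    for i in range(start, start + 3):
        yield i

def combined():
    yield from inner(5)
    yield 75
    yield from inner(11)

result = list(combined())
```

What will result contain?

Step 1: combined() delegates to inner(5):
  yield 5
  yield 6
  yield 7
Step 2: yield 75
Step 3: Delegates to inner(11):
  yield 11
  yield 12
  yield 13
Therefore result = [5, 6, 7, 75, 11, 12, 13].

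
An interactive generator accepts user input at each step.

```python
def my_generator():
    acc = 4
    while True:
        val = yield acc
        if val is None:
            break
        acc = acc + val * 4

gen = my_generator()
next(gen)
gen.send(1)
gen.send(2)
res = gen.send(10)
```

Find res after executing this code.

Step 1: next() -> yield acc=4.
Step 2: send(1) -> val=1, acc = 4 + 1*4 = 8, yield 8.
Step 3: send(2) -> val=2, acc = 8 + 2*4 = 16, yield 16.
Step 4: send(10) -> val=10, acc = 16 + 10*4 = 56, yield 56.
Therefore res = 56.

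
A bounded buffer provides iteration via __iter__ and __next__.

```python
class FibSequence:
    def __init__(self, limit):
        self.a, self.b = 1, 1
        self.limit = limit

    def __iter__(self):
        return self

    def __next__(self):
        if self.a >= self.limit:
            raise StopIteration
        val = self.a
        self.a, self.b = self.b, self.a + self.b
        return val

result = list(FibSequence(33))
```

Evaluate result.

Step 1: Fibonacci-like sequence (a=1, b=1) until >= 33:
  Yield 1, then a,b = 1,2
  Yield 1, then a,b = 2,3
  Yield 2, then a,b = 3,5
  Yield 3, then a,b = 5,8
  Yield 5, then a,b = 8,13
  Yield 8, then a,b = 13,21
  Yield 13, then a,b = 21,34
  Yield 21, then a,b = 34,55
Step 2: 34 >= 33, stop.
Therefore result = [1, 1, 2, 3, 5, 8, 13, 21].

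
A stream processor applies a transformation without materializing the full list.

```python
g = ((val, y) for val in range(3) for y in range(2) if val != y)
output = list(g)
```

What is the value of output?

Step 1: Nested generator over range(3) x range(2) where val != y:
  (0, 0): excluded (val == y)
  (0, 1): included
  (1, 0): included
  (1, 1): excluded (val == y)
  (2, 0): included
  (2, 1): included
Therefore output = [(0, 1), (1, 0), (2, 0), (2, 1)].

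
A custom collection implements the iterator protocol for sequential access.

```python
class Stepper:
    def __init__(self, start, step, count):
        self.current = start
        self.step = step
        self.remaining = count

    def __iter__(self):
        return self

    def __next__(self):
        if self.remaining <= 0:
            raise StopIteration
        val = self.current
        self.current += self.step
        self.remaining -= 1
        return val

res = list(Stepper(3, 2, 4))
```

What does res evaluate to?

Step 1: Stepper starts at 3, increments by 2, for 4 steps:
  Yield 3, then current += 2
  Yield 5, then current += 2
  Yield 7, then current += 2
  Yield 9, then current += 2
Therefore res = [3, 5, 7, 9].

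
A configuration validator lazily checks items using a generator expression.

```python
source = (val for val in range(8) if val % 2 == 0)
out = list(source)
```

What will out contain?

Step 1: Filter range(8) keeping only even values:
  val=0: even, included
  val=1: odd, excluded
  val=2: even, included
  val=3: odd, excluded
  val=4: even, included
  val=5: odd, excluded
  val=6: even, included
  val=7: odd, excluded
Therefore out = [0, 2, 4, 6].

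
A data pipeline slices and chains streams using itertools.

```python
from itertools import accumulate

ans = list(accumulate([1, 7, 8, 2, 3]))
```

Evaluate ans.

Step 1: accumulate computes running sums:
  + 1 = 1
  + 7 = 8
  + 8 = 16
  + 2 = 18
  + 3 = 21
Therefore ans = [1, 8, 16, 18, 21].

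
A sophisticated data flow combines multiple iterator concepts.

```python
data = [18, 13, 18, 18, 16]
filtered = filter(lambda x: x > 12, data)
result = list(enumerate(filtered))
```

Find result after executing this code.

Step 1: Filter [18, 13, 18, 18, 16] for > 12: [18, 13, 18, 18, 16].
Step 2: enumerate re-indexes from 0: [(0, 18), (1, 13), (2, 18), (3, 18), (4, 16)].
Therefore result = [(0, 18), (1, 13), (2, 18), (3, 18), (4, 16)].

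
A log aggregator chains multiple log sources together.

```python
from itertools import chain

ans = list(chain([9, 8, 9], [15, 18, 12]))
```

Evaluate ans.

Step 1: chain() concatenates iterables: [9, 8, 9] + [15, 18, 12].
Therefore ans = [9, 8, 9, 15, 18, 12].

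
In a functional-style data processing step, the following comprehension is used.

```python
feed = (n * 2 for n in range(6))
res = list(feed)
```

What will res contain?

Step 1: For each n in range(6), compute n*2:
  n=0: 0*2 = 0
  n=1: 1*2 = 2
  n=2: 2*2 = 4
  n=3: 3*2 = 6
  n=4: 4*2 = 8
  n=5: 5*2 = 10
Therefore res = [0, 2, 4, 6, 8, 10].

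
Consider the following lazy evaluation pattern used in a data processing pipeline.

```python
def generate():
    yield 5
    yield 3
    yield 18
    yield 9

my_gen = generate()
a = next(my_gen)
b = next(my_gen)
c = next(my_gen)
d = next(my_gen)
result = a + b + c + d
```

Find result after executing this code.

Step 1: Create generator and consume all values:
  a = next(my_gen) = 5
  b = next(my_gen) = 3
  c = next(my_gen) = 18
  d = next(my_gen) = 9
Step 2: result = 5 + 3 + 18 + 9 = 35.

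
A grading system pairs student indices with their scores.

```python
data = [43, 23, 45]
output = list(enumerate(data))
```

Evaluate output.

Step 1: enumerate pairs each element with its index:
  (0, 43)
  (1, 23)
  (2, 45)
Therefore output = [(0, 43), (1, 23), (2, 45)].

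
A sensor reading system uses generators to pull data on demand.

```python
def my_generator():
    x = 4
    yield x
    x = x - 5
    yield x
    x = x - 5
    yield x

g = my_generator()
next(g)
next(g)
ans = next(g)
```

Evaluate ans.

Step 1: Trace through generator execution:
  Yield 1: x starts at 4, yield 4
  Yield 2: x = 4 - 5 = -1, yield -1
  Yield 3: x = -1 - 5 = -6, yield -6
Step 2: First next() gets 4, second next() gets the second value, third next() yields -6.
Therefore ans = -6.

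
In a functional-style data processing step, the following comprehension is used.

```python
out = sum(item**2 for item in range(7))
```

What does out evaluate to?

Step 1: Compute item**2 for each item in range(7):
  item=0: 0**2 = 0
  item=1: 1**2 = 1
  item=2: 2**2 = 4
  item=3: 3**2 = 9
  item=4: 4**2 = 16
  item=5: 5**2 = 25
  item=6: 6**2 = 36
Step 2: sum = 0 + 1 + 4 + 9 + 16 + 25 + 36 = 91.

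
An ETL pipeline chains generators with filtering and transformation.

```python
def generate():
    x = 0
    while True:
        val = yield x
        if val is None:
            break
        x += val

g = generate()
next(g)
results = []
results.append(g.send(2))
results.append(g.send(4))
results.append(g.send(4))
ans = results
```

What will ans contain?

Step 1: next(g) -> yield 0.
Step 2: send(2) -> x = 2, yield 2.
Step 3: send(4) -> x = 6, yield 6.
Step 4: send(4) -> x = 10, yield 10.
Therefore ans = [2, 6, 10].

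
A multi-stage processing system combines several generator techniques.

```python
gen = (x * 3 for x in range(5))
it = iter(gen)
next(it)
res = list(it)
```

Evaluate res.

Step 1: Generator produces [0, 3, 6, 9, 12].
Step 2: next(it) consumes first element (0).
Step 3: list(it) collects remaining: [3, 6, 9, 12].
Therefore res = [3, 6, 9, 12].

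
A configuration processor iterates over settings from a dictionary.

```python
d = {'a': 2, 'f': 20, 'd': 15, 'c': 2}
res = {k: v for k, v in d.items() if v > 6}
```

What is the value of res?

Step 1: Filter items where value > 6:
  'a': 2 <= 6: removed
  'f': 20 > 6: kept
  'd': 15 > 6: kept
  'c': 2 <= 6: removed
Therefore res = {'f': 20, 'd': 15}.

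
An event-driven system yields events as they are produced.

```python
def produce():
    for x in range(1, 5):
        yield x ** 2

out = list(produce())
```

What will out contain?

Step 1: For each x in range(1, 5), yield x**2:
  x=1: yield 1**2 = 1
  x=2: yield 2**2 = 4
  x=3: yield 3**2 = 9
  x=4: yield 4**2 = 16
Therefore out = [1, 4, 9, 16].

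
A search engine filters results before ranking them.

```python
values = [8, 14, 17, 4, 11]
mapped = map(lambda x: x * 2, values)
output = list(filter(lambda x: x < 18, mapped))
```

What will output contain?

Step 1: Map x * 2:
  8 -> 16
  14 -> 28
  17 -> 34
  4 -> 8
  11 -> 22
Step 2: Filter for < 18:
  16: kept
  28: removed
  34: removed
  8: kept
  22: removed
Therefore output = [16, 8].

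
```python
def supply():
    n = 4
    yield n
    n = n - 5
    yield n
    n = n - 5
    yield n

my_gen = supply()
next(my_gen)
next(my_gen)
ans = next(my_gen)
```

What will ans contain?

Step 1: Trace through generator execution:
  Yield 1: n starts at 4, yield 4
  Yield 2: n = 4 - 5 = -1, yield -1
  Yield 3: n = -1 - 5 = -6, yield -6
Step 2: First next() gets 4, second next() gets the second value, third next() yields -6.
Therefore ans = -6.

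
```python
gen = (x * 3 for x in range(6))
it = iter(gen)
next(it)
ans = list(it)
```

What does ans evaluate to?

Step 1: Generator produces [0, 3, 6, 9, 12, 15].
Step 2: next(it) consumes first element (0).
Step 3: list(it) collects remaining: [3, 6, 9, 12, 15].
Therefore ans = [3, 6, 9, 12, 15].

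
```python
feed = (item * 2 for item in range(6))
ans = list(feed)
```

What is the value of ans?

Step 1: For each item in range(6), compute item*2:
  item=0: 0*2 = 0
  item=1: 1*2 = 2
  item=2: 2*2 = 4
  item=3: 3*2 = 6
  item=4: 4*2 = 8
  item=5: 5*2 = 10
Therefore ans = [0, 2, 4, 6, 8, 10].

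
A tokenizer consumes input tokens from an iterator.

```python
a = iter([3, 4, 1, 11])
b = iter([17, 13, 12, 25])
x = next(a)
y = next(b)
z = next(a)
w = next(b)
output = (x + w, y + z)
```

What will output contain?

Step 1: a iterates [3, 4, 1, 11], b iterates [17, 13, 12, 25].
Step 2: x = next(a) = 3, y = next(b) = 17.
Step 3: z = next(a) = 4, w = next(b) = 13.
Step 4: output = (3 + 13, 17 + 4) = (16, 21).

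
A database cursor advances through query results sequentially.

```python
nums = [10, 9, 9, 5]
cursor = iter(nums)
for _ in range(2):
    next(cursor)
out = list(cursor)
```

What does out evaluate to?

Step 1: Create iterator over [10, 9, 9, 5].
Step 2: Advance 2 positions (consuming [10, 9]).
Step 3: list() collects remaining elements: [9, 5].
Therefore out = [9, 5].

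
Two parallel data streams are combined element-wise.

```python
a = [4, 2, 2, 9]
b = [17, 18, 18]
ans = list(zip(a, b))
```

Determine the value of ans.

Step 1: zip stops at shortest (len(a)=4, len(b)=3):
  Index 0: (4, 17)
  Index 1: (2, 18)
  Index 2: (2, 18)
Step 2: Last element of a (9) has no pair, dropped.
Therefore ans = [(4, 17), (2, 18), (2, 18)].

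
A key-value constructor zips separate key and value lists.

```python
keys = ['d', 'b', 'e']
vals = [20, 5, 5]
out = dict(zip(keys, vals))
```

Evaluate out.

Step 1: zip pairs keys with values:
  'd' -> 20
  'b' -> 5
  'e' -> 5
Therefore out = {'d': 20, 'b': 5, 'e': 5}.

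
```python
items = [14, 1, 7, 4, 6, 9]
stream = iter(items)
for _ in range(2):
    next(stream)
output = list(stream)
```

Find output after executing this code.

Step 1: Create iterator over [14, 1, 7, 4, 6, 9].
Step 2: Advance 2 positions (consuming [14, 1]).
Step 3: list() collects remaining elements: [7, 4, 6, 9].
Therefore output = [7, 4, 6, 9].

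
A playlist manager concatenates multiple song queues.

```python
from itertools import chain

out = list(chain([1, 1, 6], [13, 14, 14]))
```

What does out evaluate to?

Step 1: chain() concatenates iterables: [1, 1, 6] + [13, 14, 14].
Therefore out = [1, 1, 6, 13, 14, 14].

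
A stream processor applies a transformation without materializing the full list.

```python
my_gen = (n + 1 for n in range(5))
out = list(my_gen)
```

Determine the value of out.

Step 1: For each n in range(5), compute n+1:
  n=0: 0+1 = 1
  n=1: 1+1 = 2
  n=2: 2+1 = 3
  n=3: 3+1 = 4
  n=4: 4+1 = 5
Therefore out = [1, 2, 3, 4, 5].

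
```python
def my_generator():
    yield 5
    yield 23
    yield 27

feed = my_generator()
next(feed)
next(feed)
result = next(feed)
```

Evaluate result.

Step 1: my_generator() creates a generator.
Step 2: next(feed) yields 5 (consumed and discarded).
Step 3: next(feed) yields 23 (consumed and discarded).
Step 4: next(feed) yields 27, assigned to result.
Therefore result = 27.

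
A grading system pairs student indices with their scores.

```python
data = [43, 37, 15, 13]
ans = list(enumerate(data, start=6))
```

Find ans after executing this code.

Step 1: enumerate with start=6:
  (6, 43)
  (7, 37)
  (8, 15)
  (9, 13)
Therefore ans = [(6, 43), (7, 37), (8, 15), (9, 13)].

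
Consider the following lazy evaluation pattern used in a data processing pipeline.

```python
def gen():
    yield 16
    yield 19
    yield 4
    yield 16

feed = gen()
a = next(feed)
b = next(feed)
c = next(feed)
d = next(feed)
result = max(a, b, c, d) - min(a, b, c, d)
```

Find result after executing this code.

Step 1: Create generator and consume all values:
  a = next(feed) = 16
  b = next(feed) = 19
  c = next(feed) = 4
  d = next(feed) = 16
Step 2: max = 19, min = 4, result = 19 - 4 = 15.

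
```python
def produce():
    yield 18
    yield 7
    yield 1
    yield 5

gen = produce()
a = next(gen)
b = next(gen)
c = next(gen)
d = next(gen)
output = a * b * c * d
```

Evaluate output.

Step 1: Create generator and consume all values:
  a = next(gen) = 18
  b = next(gen) = 7
  c = next(gen) = 1
  d = next(gen) = 5
Step 2: output = 18 * 7 * 1 * 5 = 630.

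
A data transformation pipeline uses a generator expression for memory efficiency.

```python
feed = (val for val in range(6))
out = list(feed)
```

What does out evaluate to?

Step 1: Generator expression iterates range(6): [0, 1, 2, 3, 4, 5].
Step 2: list() collects all values.
Therefore out = [0, 1, 2, 3, 4, 5].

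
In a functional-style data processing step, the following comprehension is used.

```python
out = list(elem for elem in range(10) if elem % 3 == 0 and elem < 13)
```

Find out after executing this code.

Step 1: Filter range(10) where elem % 3 == 0 and elem < 13:
  elem=0: both conditions met, included
  elem=1: excluded (1 % 3 != 0)
  elem=2: excluded (2 % 3 != 0)
  elem=3: both conditions met, included
  elem=4: excluded (4 % 3 != 0)
  elem=5: excluded (5 % 3 != 0)
  elem=6: both conditions met, included
  elem=7: excluded (7 % 3 != 0)
  elem=8: excluded (8 % 3 != 0)
  elem=9: both conditions met, included
Therefore out = [0, 3, 6, 9].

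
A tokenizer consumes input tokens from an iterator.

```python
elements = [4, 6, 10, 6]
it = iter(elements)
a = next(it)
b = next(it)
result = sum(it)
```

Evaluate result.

Step 1: Create iterator over [4, 6, 10, 6].
Step 2: a = next() = 4, b = next() = 6.
Step 3: sum() of remaining [10, 6] = 16.
Therefore result = 16.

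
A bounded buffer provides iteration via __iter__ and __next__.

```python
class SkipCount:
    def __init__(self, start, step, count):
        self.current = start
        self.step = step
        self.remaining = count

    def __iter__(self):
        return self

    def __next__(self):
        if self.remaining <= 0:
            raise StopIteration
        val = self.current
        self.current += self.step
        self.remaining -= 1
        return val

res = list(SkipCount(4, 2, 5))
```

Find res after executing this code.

Step 1: SkipCount starts at 4, increments by 2, for 5 steps:
  Yield 4, then current += 2
  Yield 6, then current += 2
  Yield 8, then current += 2
  Yield 10, then current += 2
  Yield 12, then current += 2
Therefore res = [4, 6, 8, 10, 12].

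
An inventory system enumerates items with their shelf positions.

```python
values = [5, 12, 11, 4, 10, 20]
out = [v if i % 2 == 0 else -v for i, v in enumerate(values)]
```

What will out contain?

Step 1: For each (i, v), keep v if i is even, negate if odd:
  i=0 (even): keep 5
  i=1 (odd): negate to -12
  i=2 (even): keep 11
  i=3 (odd): negate to -4
  i=4 (even): keep 10
  i=5 (odd): negate to -20
Therefore out = [5, -12, 11, -4, 10, -20].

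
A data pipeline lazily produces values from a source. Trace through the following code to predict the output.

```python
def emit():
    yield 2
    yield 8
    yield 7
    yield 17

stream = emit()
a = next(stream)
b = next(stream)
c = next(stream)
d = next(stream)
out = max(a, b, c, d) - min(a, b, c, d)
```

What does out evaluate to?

Step 1: Create generator and consume all values:
  a = next(stream) = 2
  b = next(stream) = 8
  c = next(stream) = 7
  d = next(stream) = 17
Step 2: max = 17, min = 2, out = 17 - 2 = 15.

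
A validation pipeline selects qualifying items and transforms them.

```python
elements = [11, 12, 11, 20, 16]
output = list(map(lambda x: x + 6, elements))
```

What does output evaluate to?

Step 1: Apply lambda x: x + 6 to each element:
  11 -> 17
  12 -> 18
  11 -> 17
  20 -> 26
  16 -> 22
Therefore output = [17, 18, 17, 26, 22].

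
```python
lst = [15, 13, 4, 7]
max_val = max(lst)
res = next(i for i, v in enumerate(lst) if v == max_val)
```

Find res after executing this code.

Step 1: max([15, 13, 4, 7]) = 15.
Step 2: Find first index where value == 15:
  Index 0: 15 == 15, found!
Therefore res = 0.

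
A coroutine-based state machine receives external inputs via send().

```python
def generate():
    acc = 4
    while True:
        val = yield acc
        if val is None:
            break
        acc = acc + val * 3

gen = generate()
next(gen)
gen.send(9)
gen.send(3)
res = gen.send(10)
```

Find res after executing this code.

Step 1: next() -> yield acc=4.
Step 2: send(9) -> val=9, acc = 4 + 9*3 = 31, yield 31.
Step 3: send(3) -> val=3, acc = 31 + 3*3 = 40, yield 40.
Step 4: send(10) -> val=10, acc = 40 + 10*3 = 70, yield 70.
Therefore res = 70.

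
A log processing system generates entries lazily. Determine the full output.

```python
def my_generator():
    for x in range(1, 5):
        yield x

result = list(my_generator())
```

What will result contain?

Step 1: The generator yields each value from range(1, 5).
Step 2: list() consumes all yields: [1, 2, 3, 4].
Therefore result = [1, 2, 3, 4].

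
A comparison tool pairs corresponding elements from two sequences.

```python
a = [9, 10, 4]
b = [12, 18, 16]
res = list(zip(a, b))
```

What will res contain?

Step 1: zip pairs elements at same index:
  Index 0: (9, 12)
  Index 1: (10, 18)
  Index 2: (4, 16)
Therefore res = [(9, 12), (10, 18), (4, 16)].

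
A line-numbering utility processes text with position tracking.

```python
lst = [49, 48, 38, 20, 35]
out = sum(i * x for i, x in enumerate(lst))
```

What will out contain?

Step 1: Compute i * x for each (i, x) in enumerate([49, 48, 38, 20, 35]):
  i=0, x=49: 0*49 = 0
  i=1, x=48: 1*48 = 48
  i=2, x=38: 2*38 = 76
  i=3, x=20: 3*20 = 60
  i=4, x=35: 4*35 = 140
Step 2: sum = 0 + 48 + 76 + 60 + 140 = 324.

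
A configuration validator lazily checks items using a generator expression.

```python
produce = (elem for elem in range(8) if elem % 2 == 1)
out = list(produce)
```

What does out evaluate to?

Step 1: Filter range(8) keeping only odd values:
  elem=0: even, excluded
  elem=1: odd, included
  elem=2: even, excluded
  elem=3: odd, included
  elem=4: even, excluded
  elem=5: odd, included
  elem=6: even, excluded
  elem=7: odd, included
Therefore out = [1, 3, 5, 7].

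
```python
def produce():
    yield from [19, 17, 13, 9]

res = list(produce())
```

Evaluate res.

Step 1: yield from delegates to the iterable, yielding each element.
Step 2: Collected values: [19, 17, 13, 9].
Therefore res = [19, 17, 13, 9].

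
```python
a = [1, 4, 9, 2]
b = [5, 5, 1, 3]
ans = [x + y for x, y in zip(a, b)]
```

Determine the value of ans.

Step 1: Add corresponding elements:
  1 + 5 = 6
  4 + 5 = 9
  9 + 1 = 10
  2 + 3 = 5
Therefore ans = [6, 9, 10, 5].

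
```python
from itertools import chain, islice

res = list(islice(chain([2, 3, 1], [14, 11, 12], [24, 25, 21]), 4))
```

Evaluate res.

Step 1: chain([2, 3, 1], [14, 11, 12], [24, 25, 21]) = [2, 3, 1, 14, 11, 12, 24, 25, 21].
Step 2: islice takes first 4 elements: [2, 3, 1, 14].
Therefore res = [2, 3, 1, 14].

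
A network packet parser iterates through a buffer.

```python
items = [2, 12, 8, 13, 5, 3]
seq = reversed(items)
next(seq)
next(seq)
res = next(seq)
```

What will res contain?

Step 1: reversed([2, 12, 8, 13, 5, 3]) gives iterator: [3, 5, 13, 8, 12, 2].
Step 2: First next() = 3, second next() = 5.
Step 3: Third next() = 13.
Therefore res = 13.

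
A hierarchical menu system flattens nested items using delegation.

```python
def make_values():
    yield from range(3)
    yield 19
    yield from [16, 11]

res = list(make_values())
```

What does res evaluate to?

Step 1: Trace yields in order:
  yield 0
  yield 1
  yield 2
  yield 19
  yield 16
  yield 11
Therefore res = [0, 1, 2, 19, 16, 11].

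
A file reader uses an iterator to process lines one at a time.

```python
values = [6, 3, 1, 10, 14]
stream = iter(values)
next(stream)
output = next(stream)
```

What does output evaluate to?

Step 1: Create iterator over [6, 3, 1, 10, 14].
Step 2: next() consumes 6.
Step 3: next() returns 3.
Therefore output = 3.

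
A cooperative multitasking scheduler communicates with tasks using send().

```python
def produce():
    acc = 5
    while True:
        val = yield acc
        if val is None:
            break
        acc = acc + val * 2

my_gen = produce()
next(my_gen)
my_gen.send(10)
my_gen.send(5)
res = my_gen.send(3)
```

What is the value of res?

Step 1: next() -> yield acc=5.
Step 2: send(10) -> val=10, acc = 5 + 10*2 = 25, yield 25.
Step 3: send(5) -> val=5, acc = 25 + 5*2 = 35, yield 35.
Step 4: send(3) -> val=3, acc = 35 + 3*2 = 41, yield 41.
Therefore res = 41.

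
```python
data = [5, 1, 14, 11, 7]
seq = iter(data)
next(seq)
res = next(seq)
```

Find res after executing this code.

Step 1: Create iterator over [5, 1, 14, 11, 7].
Step 2: next() consumes 5.
Step 3: next() returns 1.
Therefore res = 1.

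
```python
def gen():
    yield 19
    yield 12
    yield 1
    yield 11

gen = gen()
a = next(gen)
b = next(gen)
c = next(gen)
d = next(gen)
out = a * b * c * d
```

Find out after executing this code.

Step 1: Create generator and consume all values:
  a = next(gen) = 19
  b = next(gen) = 12
  c = next(gen) = 1
  d = next(gen) = 11
Step 2: out = 19 * 12 * 1 * 11 = 2508.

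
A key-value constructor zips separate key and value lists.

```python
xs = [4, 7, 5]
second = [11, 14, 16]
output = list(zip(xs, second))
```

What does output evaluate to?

Step 1: zip pairs elements at same index:
  Index 0: (4, 11)
  Index 1: (7, 14)
  Index 2: (5, 16)
Therefore output = [(4, 11), (7, 14), (5, 16)].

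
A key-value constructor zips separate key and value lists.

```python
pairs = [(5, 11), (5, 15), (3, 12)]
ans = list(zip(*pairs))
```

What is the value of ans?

Step 1: zip(*pairs) transposes: unzips [(5, 11), (5, 15), (3, 12)] into separate sequences.
Step 2: First elements: (5, 5, 3), second elements: (11, 15, 12).
Therefore ans = [(5, 5, 3), (11, 15, 12)].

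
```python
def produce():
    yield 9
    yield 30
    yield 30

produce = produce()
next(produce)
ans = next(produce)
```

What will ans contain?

Step 1: produce() creates a generator.
Step 2: next(produce) yields 9 (consumed and discarded).
Step 3: next(produce) yields 30, assigned to ans.
Therefore ans = 30.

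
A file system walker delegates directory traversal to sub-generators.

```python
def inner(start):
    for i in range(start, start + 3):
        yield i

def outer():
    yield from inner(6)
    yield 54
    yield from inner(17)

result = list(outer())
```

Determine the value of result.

Step 1: outer() delegates to inner(6):
  yield 6
  yield 7
  yield 8
Step 2: yield 54
Step 3: Delegates to inner(17):
  yield 17
  yield 18
  yield 19
Therefore result = [6, 7, 8, 54, 17, 18, 19].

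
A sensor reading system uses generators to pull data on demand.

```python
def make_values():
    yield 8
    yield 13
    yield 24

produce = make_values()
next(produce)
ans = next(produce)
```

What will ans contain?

Step 1: make_values() creates a generator.
Step 2: next(produce) yields 8 (consumed and discarded).
Step 3: next(produce) yields 13, assigned to ans.
Therefore ans = 13.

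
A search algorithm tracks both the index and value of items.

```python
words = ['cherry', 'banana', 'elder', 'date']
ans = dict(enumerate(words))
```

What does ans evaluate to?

Step 1: enumerate pairs indices with words:
  0 -> 'cherry'
  1 -> 'banana'
  2 -> 'elder'
  3 -> 'date'
Therefore ans = {0: 'cherry', 1: 'banana', 2: 'elder', 3: 'date'}.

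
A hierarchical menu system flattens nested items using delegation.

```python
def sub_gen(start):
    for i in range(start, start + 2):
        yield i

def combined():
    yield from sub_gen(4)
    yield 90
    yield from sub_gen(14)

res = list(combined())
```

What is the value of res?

Step 1: combined() delegates to sub_gen(4):
  yield 4
  yield 5
Step 2: yield 90
Step 3: Delegates to sub_gen(14):
  yield 14
  yield 15
Therefore res = [4, 5, 90, 14, 15].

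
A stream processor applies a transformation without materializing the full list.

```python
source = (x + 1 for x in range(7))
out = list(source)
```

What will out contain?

Step 1: For each x in range(7), compute x+1:
  x=0: 0+1 = 1
  x=1: 1+1 = 2
  x=2: 2+1 = 3
  x=3: 3+1 = 4
  x=4: 4+1 = 5
  x=5: 5+1 = 6
  x=6: 6+1 = 7
Therefore out = [1, 2, 3, 4, 5, 6, 7].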